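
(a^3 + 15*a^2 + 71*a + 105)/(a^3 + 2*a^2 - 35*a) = (a^2 + 8*a + 15)/(a*(a - 5))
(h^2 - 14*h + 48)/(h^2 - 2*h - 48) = (h - 6)/(h + 6)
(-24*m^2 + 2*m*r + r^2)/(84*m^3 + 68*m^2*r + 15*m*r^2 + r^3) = (-4*m + r)/(14*m^2 + 9*m*r + r^2)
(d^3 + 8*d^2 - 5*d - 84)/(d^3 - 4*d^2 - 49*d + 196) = (d^2 + d - 12)/(d^2 - 11*d + 28)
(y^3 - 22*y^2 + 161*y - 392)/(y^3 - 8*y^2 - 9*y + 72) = (y^2 - 14*y + 49)/(y^2 - 9)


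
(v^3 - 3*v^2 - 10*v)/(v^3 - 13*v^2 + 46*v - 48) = v*(v^2 - 3*v - 10)/(v^3 - 13*v^2 + 46*v - 48)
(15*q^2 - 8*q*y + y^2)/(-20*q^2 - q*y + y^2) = (-3*q + y)/(4*q + y)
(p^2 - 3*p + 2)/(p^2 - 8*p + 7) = (p - 2)/(p - 7)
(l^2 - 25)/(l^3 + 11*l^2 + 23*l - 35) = (l - 5)/(l^2 + 6*l - 7)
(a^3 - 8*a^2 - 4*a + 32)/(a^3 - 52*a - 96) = (a - 2)/(a + 6)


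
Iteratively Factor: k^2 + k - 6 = (k - 2)*(k + 3)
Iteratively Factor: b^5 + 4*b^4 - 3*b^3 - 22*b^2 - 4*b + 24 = (b - 1)*(b^4 + 5*b^3 + 2*b^2 - 20*b - 24) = (b - 2)*(b - 1)*(b^3 + 7*b^2 + 16*b + 12) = (b - 2)*(b - 1)*(b + 2)*(b^2 + 5*b + 6) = (b - 2)*(b - 1)*(b + 2)^2*(b + 3)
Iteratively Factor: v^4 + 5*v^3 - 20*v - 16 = (v + 1)*(v^3 + 4*v^2 - 4*v - 16) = (v - 2)*(v + 1)*(v^2 + 6*v + 8) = (v - 2)*(v + 1)*(v + 2)*(v + 4)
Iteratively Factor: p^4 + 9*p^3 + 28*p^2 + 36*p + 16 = (p + 1)*(p^3 + 8*p^2 + 20*p + 16) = (p + 1)*(p + 2)*(p^2 + 6*p + 8) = (p + 1)*(p + 2)*(p + 4)*(p + 2)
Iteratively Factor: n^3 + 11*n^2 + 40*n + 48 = (n + 3)*(n^2 + 8*n + 16) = (n + 3)*(n + 4)*(n + 4)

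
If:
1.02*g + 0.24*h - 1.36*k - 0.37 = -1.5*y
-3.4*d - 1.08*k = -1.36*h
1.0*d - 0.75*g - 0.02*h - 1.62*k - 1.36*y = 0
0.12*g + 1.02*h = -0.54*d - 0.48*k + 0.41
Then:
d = 0.0847955322409354*y + 0.136845635432744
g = 0.244724823296686 - 1.58436391894552*y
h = 0.167730915475166*y + 0.316123669255935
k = -0.0557321894194018*y - 0.032728676188203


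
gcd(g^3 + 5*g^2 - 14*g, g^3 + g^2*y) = g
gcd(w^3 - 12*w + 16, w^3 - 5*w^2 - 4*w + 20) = w - 2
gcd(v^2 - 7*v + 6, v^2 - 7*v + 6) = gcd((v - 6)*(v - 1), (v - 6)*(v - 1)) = v^2 - 7*v + 6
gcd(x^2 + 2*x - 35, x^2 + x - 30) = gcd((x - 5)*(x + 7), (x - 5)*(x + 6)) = x - 5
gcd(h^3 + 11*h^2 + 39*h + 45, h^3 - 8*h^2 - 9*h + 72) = h + 3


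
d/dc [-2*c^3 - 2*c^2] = 2*c*(-3*c - 2)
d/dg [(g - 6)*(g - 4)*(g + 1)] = 3*g^2 - 18*g + 14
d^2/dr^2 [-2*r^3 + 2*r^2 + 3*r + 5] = 4 - 12*r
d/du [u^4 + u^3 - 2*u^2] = u*(4*u^2 + 3*u - 4)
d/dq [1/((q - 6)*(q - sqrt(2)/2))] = 2*((6 - q)*(2*q - sqrt(2))^2 + 2*(-2*q + sqrt(2))*(q - 6)^2)/((q - 6)^3*(2*q - sqrt(2))^3)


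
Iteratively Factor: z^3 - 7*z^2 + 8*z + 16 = (z - 4)*(z^2 - 3*z - 4) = (z - 4)^2*(z + 1)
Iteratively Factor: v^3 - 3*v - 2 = (v + 1)*(v^2 - v - 2) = (v + 1)^2*(v - 2)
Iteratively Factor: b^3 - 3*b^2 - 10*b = (b)*(b^2 - 3*b - 10) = b*(b + 2)*(b - 5)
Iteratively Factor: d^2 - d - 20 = (d + 4)*(d - 5)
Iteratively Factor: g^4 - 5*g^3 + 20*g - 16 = (g - 2)*(g^3 - 3*g^2 - 6*g + 8) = (g - 2)*(g - 1)*(g^2 - 2*g - 8) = (g - 4)*(g - 2)*(g - 1)*(g + 2)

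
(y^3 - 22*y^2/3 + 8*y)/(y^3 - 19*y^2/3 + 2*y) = (3*y - 4)/(3*y - 1)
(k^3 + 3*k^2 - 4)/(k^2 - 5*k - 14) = (k^2 + k - 2)/(k - 7)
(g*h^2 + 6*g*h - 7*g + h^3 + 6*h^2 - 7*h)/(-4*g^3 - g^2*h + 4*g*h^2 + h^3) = (-h^2 - 6*h + 7)/(4*g^2 - 3*g*h - h^2)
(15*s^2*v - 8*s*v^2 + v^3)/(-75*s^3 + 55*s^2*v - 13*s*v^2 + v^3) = -v/(5*s - v)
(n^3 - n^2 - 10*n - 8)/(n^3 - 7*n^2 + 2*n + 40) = (n + 1)/(n - 5)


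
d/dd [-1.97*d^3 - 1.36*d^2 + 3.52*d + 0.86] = -5.91*d^2 - 2.72*d + 3.52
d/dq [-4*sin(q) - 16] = -4*cos(q)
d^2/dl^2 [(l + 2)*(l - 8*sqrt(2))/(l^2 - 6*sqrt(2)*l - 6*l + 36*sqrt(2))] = 4*(-sqrt(2)*l^3 + 4*l^3 - 78*sqrt(2)*l^2 + 36*sqrt(2)*l + 1152*l - 2376*sqrt(2) - 576)/(l^6 - 18*sqrt(2)*l^5 - 18*l^5 + 324*l^4 + 324*sqrt(2)*l^4 - 4104*l^3 - 2376*sqrt(2)*l^3 + 11664*sqrt(2)*l^2 + 23328*l^2 - 46656*sqrt(2)*l - 46656*l + 93312*sqrt(2))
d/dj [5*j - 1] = 5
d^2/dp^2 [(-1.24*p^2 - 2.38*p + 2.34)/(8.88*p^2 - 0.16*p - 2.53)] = (-378.870528*p^3 + 939.96576*p^2 - 340.768224*p + 91.315176)/(700.227072*p^6 - 37.850112*p^5 - 597.822912*p^4 + 21.563648*p^3 + 170.325672*p^2 - 3.072432*p - 16.194277)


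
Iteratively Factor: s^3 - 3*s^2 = (s)*(s^2 - 3*s) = s*(s - 3)*(s)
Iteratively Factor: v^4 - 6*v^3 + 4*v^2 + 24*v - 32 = (v + 2)*(v^3 - 8*v^2 + 20*v - 16) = (v - 2)*(v + 2)*(v^2 - 6*v + 8) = (v - 2)^2*(v + 2)*(v - 4)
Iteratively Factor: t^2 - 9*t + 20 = (t - 5)*(t - 4)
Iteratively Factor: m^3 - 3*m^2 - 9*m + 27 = (m - 3)*(m^2 - 9) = (m - 3)*(m + 3)*(m - 3)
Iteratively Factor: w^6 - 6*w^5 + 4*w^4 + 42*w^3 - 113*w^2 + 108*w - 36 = (w - 2)*(w^5 - 4*w^4 - 4*w^3 + 34*w^2 - 45*w + 18) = (w - 3)*(w - 2)*(w^4 - w^3 - 7*w^2 + 13*w - 6) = (w - 3)*(w - 2)*(w - 1)*(w^3 - 7*w + 6) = (w - 3)*(w - 2)^2*(w - 1)*(w^2 + 2*w - 3) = (w - 3)*(w - 2)^2*(w - 1)^2*(w + 3)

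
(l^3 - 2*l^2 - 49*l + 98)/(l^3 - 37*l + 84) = (l^2 - 9*l + 14)/(l^2 - 7*l + 12)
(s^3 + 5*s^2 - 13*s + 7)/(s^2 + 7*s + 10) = (s^3 + 5*s^2 - 13*s + 7)/(s^2 + 7*s + 10)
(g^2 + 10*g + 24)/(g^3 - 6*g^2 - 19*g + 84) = (g + 6)/(g^2 - 10*g + 21)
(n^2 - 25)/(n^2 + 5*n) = (n - 5)/n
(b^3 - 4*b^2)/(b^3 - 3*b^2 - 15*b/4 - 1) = 4*b^2/(4*b^2 + 4*b + 1)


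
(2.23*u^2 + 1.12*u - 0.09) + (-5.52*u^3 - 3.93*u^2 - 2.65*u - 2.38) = -5.52*u^3 - 1.7*u^2 - 1.53*u - 2.47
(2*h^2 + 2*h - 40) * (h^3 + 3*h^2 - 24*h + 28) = 2*h^5 + 8*h^4 - 82*h^3 - 112*h^2 + 1016*h - 1120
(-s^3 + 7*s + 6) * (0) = 0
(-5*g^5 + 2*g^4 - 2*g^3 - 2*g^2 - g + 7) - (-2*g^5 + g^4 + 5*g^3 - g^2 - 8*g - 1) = -3*g^5 + g^4 - 7*g^3 - g^2 + 7*g + 8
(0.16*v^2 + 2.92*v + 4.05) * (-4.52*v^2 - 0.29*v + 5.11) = -0.7232*v^4 - 13.2448*v^3 - 18.3352*v^2 + 13.7467*v + 20.6955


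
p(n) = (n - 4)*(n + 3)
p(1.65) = -10.93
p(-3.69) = 5.31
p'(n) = 2*n - 1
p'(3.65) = 6.30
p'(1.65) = 2.30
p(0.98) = -12.02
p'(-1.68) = -4.36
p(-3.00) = 0.00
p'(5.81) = 10.62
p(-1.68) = -7.50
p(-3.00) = 0.00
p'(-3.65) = -8.30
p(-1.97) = -6.15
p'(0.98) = 0.96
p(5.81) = 15.95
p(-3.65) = 4.97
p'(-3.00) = -7.00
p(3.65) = -2.33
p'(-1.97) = -4.94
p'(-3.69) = -8.38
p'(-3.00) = -7.00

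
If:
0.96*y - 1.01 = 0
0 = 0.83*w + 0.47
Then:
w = -0.57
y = 1.05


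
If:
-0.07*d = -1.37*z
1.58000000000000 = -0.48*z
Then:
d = -64.42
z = -3.29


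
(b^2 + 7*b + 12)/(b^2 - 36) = (b^2 + 7*b + 12)/(b^2 - 36)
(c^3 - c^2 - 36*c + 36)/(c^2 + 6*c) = c - 7 + 6/c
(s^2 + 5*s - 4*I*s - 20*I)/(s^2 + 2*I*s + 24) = (s + 5)/(s + 6*I)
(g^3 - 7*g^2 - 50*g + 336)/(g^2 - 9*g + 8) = (g^2 + g - 42)/(g - 1)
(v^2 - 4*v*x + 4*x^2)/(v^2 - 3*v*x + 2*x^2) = (-v + 2*x)/(-v + x)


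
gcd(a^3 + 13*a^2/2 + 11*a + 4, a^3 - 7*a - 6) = a + 2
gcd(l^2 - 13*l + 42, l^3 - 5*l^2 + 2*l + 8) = 1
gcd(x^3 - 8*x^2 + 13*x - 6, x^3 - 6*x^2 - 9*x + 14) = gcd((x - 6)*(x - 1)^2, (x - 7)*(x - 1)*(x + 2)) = x - 1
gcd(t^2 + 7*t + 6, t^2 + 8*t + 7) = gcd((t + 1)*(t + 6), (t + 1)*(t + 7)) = t + 1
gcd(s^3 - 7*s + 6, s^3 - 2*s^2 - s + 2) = s^2 - 3*s + 2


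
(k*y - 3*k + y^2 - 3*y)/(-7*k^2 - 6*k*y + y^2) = (y - 3)/(-7*k + y)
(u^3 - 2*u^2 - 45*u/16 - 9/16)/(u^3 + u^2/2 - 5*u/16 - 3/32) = 2*(u - 3)/(2*u - 1)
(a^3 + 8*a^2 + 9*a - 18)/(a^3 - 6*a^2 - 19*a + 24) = (a + 6)/(a - 8)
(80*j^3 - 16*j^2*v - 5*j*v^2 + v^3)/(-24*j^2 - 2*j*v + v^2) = (20*j^2 - 9*j*v + v^2)/(-6*j + v)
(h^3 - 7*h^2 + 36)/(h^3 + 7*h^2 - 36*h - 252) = (h^2 - h - 6)/(h^2 + 13*h + 42)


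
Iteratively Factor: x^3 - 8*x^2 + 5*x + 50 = (x - 5)*(x^2 - 3*x - 10) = (x - 5)*(x + 2)*(x - 5)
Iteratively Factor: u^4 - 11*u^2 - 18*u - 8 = (u - 4)*(u^3 + 4*u^2 + 5*u + 2) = (u - 4)*(u + 1)*(u^2 + 3*u + 2) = (u - 4)*(u + 1)*(u + 2)*(u + 1)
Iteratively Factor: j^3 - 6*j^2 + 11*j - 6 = (j - 1)*(j^2 - 5*j + 6) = (j - 2)*(j - 1)*(j - 3)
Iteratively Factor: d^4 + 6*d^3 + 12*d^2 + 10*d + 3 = (d + 1)*(d^3 + 5*d^2 + 7*d + 3) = (d + 1)^2*(d^2 + 4*d + 3) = (d + 1)^3*(d + 3)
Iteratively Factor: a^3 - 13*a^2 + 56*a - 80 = (a - 4)*(a^2 - 9*a + 20) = (a - 4)^2*(a - 5)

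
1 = 1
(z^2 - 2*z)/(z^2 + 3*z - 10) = z/(z + 5)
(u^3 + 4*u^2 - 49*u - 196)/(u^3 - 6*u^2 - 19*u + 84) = (u + 7)/(u - 3)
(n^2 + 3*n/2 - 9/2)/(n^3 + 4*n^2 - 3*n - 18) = (n - 3/2)/(n^2 + n - 6)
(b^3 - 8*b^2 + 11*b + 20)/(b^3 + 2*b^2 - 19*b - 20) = (b - 5)/(b + 5)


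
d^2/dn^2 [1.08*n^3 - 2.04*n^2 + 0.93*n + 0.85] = 6.48*n - 4.08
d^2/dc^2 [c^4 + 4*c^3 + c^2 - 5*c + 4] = 12*c^2 + 24*c + 2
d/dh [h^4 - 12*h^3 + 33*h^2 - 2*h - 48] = 4*h^3 - 36*h^2 + 66*h - 2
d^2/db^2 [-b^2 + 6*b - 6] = -2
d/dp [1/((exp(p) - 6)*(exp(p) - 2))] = 2*(4 - exp(p))*exp(p)/(exp(4*p) - 16*exp(3*p) + 88*exp(2*p) - 192*exp(p) + 144)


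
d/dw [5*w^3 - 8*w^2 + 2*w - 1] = 15*w^2 - 16*w + 2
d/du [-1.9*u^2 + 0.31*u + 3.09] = 0.31 - 3.8*u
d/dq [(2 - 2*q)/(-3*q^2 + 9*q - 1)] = 2*(-3*q^2 + 6*q - 8)/(9*q^4 - 54*q^3 + 87*q^2 - 18*q + 1)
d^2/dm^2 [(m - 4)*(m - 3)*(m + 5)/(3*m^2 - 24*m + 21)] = 12*(m^3 + 3*m^2 - 45*m + 113)/(m^6 - 24*m^5 + 213*m^4 - 848*m^3 + 1491*m^2 - 1176*m + 343)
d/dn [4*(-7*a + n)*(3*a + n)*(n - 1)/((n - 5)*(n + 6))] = 4*(21*a^2*n^2 - 42*a^2*n + 609*a^2 - 8*a*n^2 + 240*a*n - 120*a + n^4 + 2*n^3 - 91*n^2 + 60*n)/(n^4 + 2*n^3 - 59*n^2 - 60*n + 900)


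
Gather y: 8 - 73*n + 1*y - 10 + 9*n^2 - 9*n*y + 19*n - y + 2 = 9*n^2 - 9*n*y - 54*n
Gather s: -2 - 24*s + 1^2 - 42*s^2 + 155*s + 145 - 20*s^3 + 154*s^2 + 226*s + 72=-20*s^3 + 112*s^2 + 357*s + 216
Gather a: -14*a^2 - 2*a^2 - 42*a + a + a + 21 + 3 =-16*a^2 - 40*a + 24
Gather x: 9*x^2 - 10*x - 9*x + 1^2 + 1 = 9*x^2 - 19*x + 2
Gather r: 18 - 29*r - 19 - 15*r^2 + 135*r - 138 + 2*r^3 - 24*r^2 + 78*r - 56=2*r^3 - 39*r^2 + 184*r - 195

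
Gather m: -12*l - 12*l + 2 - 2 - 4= -24*l - 4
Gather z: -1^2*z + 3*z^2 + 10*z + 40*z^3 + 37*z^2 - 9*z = 40*z^3 + 40*z^2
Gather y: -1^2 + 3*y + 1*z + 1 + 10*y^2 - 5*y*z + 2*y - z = 10*y^2 + y*(5 - 5*z)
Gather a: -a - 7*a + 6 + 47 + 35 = 88 - 8*a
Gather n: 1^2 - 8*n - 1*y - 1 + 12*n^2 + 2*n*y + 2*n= 12*n^2 + n*(2*y - 6) - y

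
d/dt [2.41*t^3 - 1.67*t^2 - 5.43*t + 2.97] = 7.23*t^2 - 3.34*t - 5.43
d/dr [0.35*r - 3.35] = 0.350000000000000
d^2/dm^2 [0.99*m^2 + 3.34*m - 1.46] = 1.98000000000000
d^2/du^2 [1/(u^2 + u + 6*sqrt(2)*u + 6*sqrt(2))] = 2*(-u^2 - 6*sqrt(2)*u - u + (2*u + 1 + 6*sqrt(2))^2 - 6*sqrt(2))/(u^2 + u + 6*sqrt(2)*u + 6*sqrt(2))^3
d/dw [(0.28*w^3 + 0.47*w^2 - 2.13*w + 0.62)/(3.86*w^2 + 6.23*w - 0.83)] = (1.0808*w^4 + 3.4888*w^3 + 10.4527*w^2 - 5.5666*w - 2.0947)/(14.8996*w^4 + 48.0956*w^3 + 32.4053*w^2 - 10.3418*w + 0.6889)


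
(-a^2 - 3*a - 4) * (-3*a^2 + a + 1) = 3*a^4 + 8*a^3 + 8*a^2 - 7*a - 4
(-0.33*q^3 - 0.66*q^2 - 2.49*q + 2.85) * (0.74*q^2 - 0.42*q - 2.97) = -0.2442*q^5 - 0.3498*q^4 - 0.5853*q^3 + 5.115*q^2 + 6.1983*q - 8.4645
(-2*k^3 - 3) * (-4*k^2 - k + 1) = 8*k^5 + 2*k^4 - 2*k^3 + 12*k^2 + 3*k - 3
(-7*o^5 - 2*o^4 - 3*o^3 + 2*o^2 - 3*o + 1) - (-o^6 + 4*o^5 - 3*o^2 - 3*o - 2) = o^6 - 11*o^5 - 2*o^4 - 3*o^3 + 5*o^2 + 3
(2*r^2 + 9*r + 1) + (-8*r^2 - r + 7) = -6*r^2 + 8*r + 8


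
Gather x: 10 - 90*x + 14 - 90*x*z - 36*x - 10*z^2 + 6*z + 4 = x*(-90*z - 126) - 10*z^2 + 6*z + 28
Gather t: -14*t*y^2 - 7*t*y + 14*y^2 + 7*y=t*(-14*y^2 - 7*y) + 14*y^2 + 7*y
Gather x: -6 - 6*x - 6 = -6*x - 12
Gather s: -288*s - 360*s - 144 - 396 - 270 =-648*s - 810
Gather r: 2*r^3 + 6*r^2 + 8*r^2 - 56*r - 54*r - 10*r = 2*r^3 + 14*r^2 - 120*r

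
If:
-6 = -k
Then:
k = 6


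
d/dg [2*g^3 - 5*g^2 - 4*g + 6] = 6*g^2 - 10*g - 4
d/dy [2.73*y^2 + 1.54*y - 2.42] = 5.46*y + 1.54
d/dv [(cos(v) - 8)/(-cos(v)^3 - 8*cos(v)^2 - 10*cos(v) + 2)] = (253*cos(v)/2 + 8*cos(2*v) - cos(3*v)/2 + 86)*sin(v)/(cos(v)^3 + 8*cos(v)^2 + 10*cos(v) - 2)^2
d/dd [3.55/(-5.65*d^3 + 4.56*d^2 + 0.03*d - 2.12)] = (60.1725*d^2 - 32.376*d - 0.1065)/(5.65*d^3 - 4.56*d^2 - 0.03*d + 2.12)^2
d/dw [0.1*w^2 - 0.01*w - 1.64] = 0.2*w - 0.01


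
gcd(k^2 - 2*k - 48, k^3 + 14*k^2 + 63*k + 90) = k + 6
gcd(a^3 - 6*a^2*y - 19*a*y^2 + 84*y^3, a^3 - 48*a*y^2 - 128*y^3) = a + 4*y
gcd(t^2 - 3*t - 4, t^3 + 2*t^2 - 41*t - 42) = t + 1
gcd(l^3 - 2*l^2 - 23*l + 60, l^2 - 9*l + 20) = l - 4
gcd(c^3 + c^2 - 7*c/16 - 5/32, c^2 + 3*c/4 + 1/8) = c + 1/4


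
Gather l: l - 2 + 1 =l - 1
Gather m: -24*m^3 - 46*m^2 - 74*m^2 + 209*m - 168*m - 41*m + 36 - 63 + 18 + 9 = -24*m^3 - 120*m^2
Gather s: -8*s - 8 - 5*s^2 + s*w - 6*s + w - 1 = -5*s^2 + s*(w - 14) + w - 9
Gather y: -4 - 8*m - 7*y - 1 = -8*m - 7*y - 5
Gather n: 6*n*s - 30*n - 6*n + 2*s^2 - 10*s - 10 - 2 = n*(6*s - 36) + 2*s^2 - 10*s - 12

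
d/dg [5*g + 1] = 5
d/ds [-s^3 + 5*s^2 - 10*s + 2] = -3*s^2 + 10*s - 10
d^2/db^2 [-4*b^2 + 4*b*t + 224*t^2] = -8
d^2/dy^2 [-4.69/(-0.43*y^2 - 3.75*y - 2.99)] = (-1.734362*y^2 - 15.12525*y + 4.69*(0.86*y + 3.75)*(1.72*y + 7.5) - 12.059866)/(0.43*y^2 + 3.75*y + 2.99)^3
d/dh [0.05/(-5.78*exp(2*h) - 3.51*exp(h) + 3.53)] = (0.578*exp(h) + 0.1755)*exp(h)/(5.78*exp(2*h) + 3.51*exp(h) - 3.53)^2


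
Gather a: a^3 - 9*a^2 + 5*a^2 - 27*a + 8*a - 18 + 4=a^3 - 4*a^2 - 19*a - 14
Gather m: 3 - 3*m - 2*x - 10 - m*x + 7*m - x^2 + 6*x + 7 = m*(4 - x) - x^2 + 4*x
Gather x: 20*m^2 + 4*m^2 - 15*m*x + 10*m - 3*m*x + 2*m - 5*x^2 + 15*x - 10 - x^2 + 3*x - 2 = 24*m^2 + 12*m - 6*x^2 + x*(18 - 18*m) - 12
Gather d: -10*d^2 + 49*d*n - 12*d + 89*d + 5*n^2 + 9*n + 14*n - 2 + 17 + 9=-10*d^2 + d*(49*n + 77) + 5*n^2 + 23*n + 24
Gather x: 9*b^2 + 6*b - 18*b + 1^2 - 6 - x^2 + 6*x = 9*b^2 - 12*b - x^2 + 6*x - 5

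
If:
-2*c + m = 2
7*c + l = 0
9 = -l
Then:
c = 9/7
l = -9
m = 32/7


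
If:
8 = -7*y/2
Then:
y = -16/7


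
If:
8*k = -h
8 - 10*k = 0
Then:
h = -32/5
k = 4/5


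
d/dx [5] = 0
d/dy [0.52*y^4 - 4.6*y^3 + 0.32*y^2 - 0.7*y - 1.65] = 2.08*y^3 - 13.8*y^2 + 0.64*y - 0.7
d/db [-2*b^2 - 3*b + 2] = -4*b - 3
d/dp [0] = 0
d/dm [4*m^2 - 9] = 8*m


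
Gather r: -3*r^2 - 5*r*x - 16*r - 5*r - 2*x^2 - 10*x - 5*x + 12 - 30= -3*r^2 + r*(-5*x - 21) - 2*x^2 - 15*x - 18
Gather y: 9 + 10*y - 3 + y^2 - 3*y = y^2 + 7*y + 6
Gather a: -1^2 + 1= 0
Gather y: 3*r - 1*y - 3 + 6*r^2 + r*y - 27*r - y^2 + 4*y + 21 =6*r^2 - 24*r - y^2 + y*(r + 3) + 18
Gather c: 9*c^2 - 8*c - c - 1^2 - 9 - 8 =9*c^2 - 9*c - 18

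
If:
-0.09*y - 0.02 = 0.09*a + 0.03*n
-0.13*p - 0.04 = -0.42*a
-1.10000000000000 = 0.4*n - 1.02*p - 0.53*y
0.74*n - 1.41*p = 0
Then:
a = -1.52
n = -9.95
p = -5.22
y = 4.62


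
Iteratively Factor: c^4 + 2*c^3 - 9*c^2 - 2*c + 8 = (c - 1)*(c^3 + 3*c^2 - 6*c - 8) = (c - 1)*(c + 1)*(c^2 + 2*c - 8) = (c - 2)*(c - 1)*(c + 1)*(c + 4)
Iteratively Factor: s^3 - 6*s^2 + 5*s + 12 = (s + 1)*(s^2 - 7*s + 12) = (s - 3)*(s + 1)*(s - 4)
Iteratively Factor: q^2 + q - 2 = (q + 2)*(q - 1)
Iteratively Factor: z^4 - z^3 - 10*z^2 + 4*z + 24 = (z + 2)*(z^3 - 3*z^2 - 4*z + 12) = (z + 2)^2*(z^2 - 5*z + 6) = (z - 3)*(z + 2)^2*(z - 2)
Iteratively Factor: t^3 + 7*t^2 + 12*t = (t + 3)*(t^2 + 4*t) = t*(t + 3)*(t + 4)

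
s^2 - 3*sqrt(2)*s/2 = s*(s - 3*sqrt(2)/2)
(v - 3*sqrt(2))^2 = v^2 - 6*sqrt(2)*v + 18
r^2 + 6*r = r*(r + 6)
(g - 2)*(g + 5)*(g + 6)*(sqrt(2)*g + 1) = sqrt(2)*g^4 + g^3 + 9*sqrt(2)*g^3 + 9*g^2 + 8*sqrt(2)*g^2 - 60*sqrt(2)*g + 8*g - 60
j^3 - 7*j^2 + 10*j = j*(j - 5)*(j - 2)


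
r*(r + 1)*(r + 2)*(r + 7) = r^4 + 10*r^3 + 23*r^2 + 14*r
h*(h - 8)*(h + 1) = h^3 - 7*h^2 - 8*h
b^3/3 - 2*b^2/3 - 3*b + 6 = (b/3 + 1)*(b - 3)*(b - 2)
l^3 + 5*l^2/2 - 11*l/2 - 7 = (l - 2)*(l + 1)*(l + 7/2)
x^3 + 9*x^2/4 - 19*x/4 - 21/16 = (x - 3/2)*(x + 1/4)*(x + 7/2)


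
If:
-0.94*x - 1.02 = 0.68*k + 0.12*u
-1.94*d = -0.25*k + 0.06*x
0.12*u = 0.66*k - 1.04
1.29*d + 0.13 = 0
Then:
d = -0.10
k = -0.58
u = -11.85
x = 0.85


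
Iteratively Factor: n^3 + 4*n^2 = (n)*(n^2 + 4*n) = n*(n + 4)*(n)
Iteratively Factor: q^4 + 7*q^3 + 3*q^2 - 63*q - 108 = (q + 3)*(q^3 + 4*q^2 - 9*q - 36) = (q + 3)^2*(q^2 + q - 12) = (q - 3)*(q + 3)^2*(q + 4)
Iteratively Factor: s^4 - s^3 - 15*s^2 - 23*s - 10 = (s - 5)*(s^3 + 4*s^2 + 5*s + 2) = (s - 5)*(s + 1)*(s^2 + 3*s + 2) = (s - 5)*(s + 1)^2*(s + 2)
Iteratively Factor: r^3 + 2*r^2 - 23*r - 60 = (r + 3)*(r^2 - r - 20) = (r - 5)*(r + 3)*(r + 4)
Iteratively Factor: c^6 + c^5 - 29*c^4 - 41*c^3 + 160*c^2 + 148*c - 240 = (c + 4)*(c^5 - 3*c^4 - 17*c^3 + 27*c^2 + 52*c - 60) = (c - 2)*(c + 4)*(c^4 - c^3 - 19*c^2 - 11*c + 30) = (c - 5)*(c - 2)*(c + 4)*(c^3 + 4*c^2 + c - 6) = (c - 5)*(c - 2)*(c + 3)*(c + 4)*(c^2 + c - 2) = (c - 5)*(c - 2)*(c + 2)*(c + 3)*(c + 4)*(c - 1)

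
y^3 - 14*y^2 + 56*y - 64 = (y - 8)*(y - 4)*(y - 2)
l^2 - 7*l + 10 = (l - 5)*(l - 2)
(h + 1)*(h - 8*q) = h^2 - 8*h*q + h - 8*q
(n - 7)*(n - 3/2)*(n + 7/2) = n^3 - 5*n^2 - 77*n/4 + 147/4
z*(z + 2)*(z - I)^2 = z^4 + 2*z^3 - 2*I*z^3 - z^2 - 4*I*z^2 - 2*z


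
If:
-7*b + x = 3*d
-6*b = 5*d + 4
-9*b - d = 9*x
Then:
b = 7/12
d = -3/2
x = -5/12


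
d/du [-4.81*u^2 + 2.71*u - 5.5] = 2.71 - 9.62*u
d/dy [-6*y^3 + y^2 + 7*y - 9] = -18*y^2 + 2*y + 7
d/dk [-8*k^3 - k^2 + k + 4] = -24*k^2 - 2*k + 1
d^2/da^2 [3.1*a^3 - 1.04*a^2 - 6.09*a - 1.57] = 18.6*a - 2.08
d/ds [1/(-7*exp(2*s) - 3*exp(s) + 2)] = (14*exp(s) + 3)*exp(s)/(7*exp(2*s) + 3*exp(s) - 2)^2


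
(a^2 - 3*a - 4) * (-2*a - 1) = -2*a^3 + 5*a^2 + 11*a + 4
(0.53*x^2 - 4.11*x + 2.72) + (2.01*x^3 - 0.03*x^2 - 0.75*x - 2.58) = 2.01*x^3 + 0.5*x^2 - 4.86*x + 0.14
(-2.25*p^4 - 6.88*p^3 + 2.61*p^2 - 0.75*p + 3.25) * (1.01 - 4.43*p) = 9.9675*p^5 + 28.2059*p^4 - 18.5111*p^3 + 5.9586*p^2 - 15.155*p + 3.2825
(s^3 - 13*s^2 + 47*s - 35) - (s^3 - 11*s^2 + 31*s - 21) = -2*s^2 + 16*s - 14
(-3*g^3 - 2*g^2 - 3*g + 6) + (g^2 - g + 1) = -3*g^3 - g^2 - 4*g + 7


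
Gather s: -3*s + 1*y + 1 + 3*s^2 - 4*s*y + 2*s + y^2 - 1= 3*s^2 + s*(-4*y - 1) + y^2 + y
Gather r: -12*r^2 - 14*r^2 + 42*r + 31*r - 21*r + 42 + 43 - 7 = -26*r^2 + 52*r + 78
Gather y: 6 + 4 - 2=8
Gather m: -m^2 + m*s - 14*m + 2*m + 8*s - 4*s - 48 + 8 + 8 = -m^2 + m*(s - 12) + 4*s - 32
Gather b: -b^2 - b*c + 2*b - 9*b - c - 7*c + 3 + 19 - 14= -b^2 + b*(-c - 7) - 8*c + 8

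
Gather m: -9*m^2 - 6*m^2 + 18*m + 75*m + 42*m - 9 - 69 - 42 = -15*m^2 + 135*m - 120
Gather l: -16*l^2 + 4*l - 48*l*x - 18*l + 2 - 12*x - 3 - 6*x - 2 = -16*l^2 + l*(-48*x - 14) - 18*x - 3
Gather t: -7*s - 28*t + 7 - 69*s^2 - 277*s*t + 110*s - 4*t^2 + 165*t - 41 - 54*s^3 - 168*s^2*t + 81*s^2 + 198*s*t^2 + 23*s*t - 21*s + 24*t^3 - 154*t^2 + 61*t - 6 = -54*s^3 + 12*s^2 + 82*s + 24*t^3 + t^2*(198*s - 158) + t*(-168*s^2 - 254*s + 198) - 40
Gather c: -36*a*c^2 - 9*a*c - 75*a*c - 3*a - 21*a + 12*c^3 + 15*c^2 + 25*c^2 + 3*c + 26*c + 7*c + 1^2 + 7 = -24*a + 12*c^3 + c^2*(40 - 36*a) + c*(36 - 84*a) + 8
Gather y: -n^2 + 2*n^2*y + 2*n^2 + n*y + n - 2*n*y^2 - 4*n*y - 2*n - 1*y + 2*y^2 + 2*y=n^2 - n + y^2*(2 - 2*n) + y*(2*n^2 - 3*n + 1)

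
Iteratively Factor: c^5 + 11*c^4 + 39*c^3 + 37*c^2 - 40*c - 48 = (c + 4)*(c^4 + 7*c^3 + 11*c^2 - 7*c - 12) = (c + 1)*(c + 4)*(c^3 + 6*c^2 + 5*c - 12) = (c + 1)*(c + 4)^2*(c^2 + 2*c - 3) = (c + 1)*(c + 3)*(c + 4)^2*(c - 1)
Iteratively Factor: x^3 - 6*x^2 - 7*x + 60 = (x - 5)*(x^2 - x - 12) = (x - 5)*(x - 4)*(x + 3)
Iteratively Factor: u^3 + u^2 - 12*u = (u + 4)*(u^2 - 3*u) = u*(u + 4)*(u - 3)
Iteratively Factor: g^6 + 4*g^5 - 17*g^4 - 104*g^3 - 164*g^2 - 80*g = (g)*(g^5 + 4*g^4 - 17*g^3 - 104*g^2 - 164*g - 80) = g*(g + 2)*(g^4 + 2*g^3 - 21*g^2 - 62*g - 40) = g*(g + 2)^2*(g^3 - 21*g - 20) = g*(g - 5)*(g + 2)^2*(g^2 + 5*g + 4) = g*(g - 5)*(g + 1)*(g + 2)^2*(g + 4)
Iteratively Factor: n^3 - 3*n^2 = (n)*(n^2 - 3*n) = n*(n - 3)*(n)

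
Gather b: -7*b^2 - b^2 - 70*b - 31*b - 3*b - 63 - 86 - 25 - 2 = -8*b^2 - 104*b - 176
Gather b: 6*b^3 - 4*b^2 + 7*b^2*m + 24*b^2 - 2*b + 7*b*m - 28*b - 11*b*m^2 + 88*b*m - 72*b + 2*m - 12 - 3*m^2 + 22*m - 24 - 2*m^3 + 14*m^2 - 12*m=6*b^3 + b^2*(7*m + 20) + b*(-11*m^2 + 95*m - 102) - 2*m^3 + 11*m^2 + 12*m - 36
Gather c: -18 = -18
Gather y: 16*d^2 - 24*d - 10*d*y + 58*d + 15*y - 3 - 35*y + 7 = 16*d^2 + 34*d + y*(-10*d - 20) + 4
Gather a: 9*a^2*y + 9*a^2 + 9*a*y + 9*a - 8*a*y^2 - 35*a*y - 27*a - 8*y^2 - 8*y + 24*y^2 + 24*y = a^2*(9*y + 9) + a*(-8*y^2 - 26*y - 18) + 16*y^2 + 16*y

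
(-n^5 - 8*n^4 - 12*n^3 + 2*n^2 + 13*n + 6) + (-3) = -n^5 - 8*n^4 - 12*n^3 + 2*n^2 + 13*n + 3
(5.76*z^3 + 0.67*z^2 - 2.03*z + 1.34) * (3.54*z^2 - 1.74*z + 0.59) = 20.3904*z^5 - 7.6506*z^4 - 4.9536*z^3 + 8.6711*z^2 - 3.5293*z + 0.7906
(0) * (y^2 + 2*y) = 0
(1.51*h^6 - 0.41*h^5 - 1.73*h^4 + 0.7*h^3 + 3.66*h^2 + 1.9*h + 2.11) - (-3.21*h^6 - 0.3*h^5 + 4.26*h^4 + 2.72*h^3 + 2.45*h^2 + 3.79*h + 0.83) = 4.72*h^6 - 0.11*h^5 - 5.99*h^4 - 2.02*h^3 + 1.21*h^2 - 1.89*h + 1.28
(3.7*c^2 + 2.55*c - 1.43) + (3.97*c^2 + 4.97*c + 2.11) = 7.67*c^2 + 7.52*c + 0.68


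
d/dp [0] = 0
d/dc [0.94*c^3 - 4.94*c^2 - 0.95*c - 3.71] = 2.82*c^2 - 9.88*c - 0.95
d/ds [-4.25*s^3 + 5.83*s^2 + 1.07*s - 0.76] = -12.75*s^2 + 11.66*s + 1.07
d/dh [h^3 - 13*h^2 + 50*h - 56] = 3*h^2 - 26*h + 50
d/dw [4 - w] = -1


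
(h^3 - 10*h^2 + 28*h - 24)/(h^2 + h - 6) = (h^2 - 8*h + 12)/(h + 3)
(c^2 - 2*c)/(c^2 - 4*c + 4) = c/(c - 2)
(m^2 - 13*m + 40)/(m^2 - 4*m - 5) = (m - 8)/(m + 1)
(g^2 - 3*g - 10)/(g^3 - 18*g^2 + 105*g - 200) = (g + 2)/(g^2 - 13*g + 40)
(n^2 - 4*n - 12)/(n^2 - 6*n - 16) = (n - 6)/(n - 8)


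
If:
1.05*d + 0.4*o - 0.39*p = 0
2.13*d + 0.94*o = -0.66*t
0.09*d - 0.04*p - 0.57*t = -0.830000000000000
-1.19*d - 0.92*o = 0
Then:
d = -1.01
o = 1.30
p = -1.37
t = 1.39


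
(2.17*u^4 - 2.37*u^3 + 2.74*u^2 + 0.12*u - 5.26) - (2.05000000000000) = 2.17*u^4 - 2.37*u^3 + 2.74*u^2 + 0.12*u - 7.31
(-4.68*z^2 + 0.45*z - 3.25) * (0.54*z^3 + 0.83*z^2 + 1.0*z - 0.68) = -2.5272*z^5 - 3.6414*z^4 - 6.0615*z^3 + 0.9349*z^2 - 3.556*z + 2.21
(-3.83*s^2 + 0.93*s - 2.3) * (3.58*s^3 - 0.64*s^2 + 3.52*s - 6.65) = -13.7114*s^5 + 5.7806*s^4 - 22.3108*s^3 + 30.2151*s^2 - 14.2805*s + 15.295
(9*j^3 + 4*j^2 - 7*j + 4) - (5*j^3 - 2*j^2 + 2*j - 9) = 4*j^3 + 6*j^2 - 9*j + 13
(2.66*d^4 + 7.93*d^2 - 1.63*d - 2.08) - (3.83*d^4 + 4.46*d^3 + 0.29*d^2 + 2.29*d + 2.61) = -1.17*d^4 - 4.46*d^3 + 7.64*d^2 - 3.92*d - 4.69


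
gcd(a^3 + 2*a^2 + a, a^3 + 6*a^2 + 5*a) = a^2 + a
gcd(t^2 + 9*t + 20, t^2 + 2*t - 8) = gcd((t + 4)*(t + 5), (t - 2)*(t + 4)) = t + 4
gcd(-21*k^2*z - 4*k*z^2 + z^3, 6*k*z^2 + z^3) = z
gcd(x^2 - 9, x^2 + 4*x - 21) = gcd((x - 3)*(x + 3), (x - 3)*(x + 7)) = x - 3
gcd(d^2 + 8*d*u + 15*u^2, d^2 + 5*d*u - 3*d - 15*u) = d + 5*u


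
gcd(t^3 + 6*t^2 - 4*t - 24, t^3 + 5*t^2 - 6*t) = t + 6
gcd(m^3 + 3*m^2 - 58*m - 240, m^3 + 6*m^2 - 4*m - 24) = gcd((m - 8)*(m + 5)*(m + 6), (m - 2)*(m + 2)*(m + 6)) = m + 6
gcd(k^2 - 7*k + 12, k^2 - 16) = k - 4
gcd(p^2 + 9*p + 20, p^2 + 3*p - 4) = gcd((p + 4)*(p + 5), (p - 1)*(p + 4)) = p + 4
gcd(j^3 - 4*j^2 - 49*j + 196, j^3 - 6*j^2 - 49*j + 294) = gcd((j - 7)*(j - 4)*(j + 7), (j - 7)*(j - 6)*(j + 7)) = j^2 - 49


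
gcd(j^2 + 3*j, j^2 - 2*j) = j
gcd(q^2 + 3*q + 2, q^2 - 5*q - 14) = q + 2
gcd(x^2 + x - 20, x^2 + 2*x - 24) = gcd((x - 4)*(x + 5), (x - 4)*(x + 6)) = x - 4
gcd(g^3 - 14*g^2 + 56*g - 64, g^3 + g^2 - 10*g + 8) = g - 2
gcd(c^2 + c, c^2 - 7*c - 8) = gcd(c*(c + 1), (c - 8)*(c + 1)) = c + 1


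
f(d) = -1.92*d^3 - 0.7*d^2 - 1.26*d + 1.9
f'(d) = -5.76*d^2 - 1.4*d - 1.26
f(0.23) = 1.55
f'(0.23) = -1.89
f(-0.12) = 2.04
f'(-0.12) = -1.17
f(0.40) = 1.16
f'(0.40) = -2.74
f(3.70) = -109.60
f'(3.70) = -85.29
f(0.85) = -0.86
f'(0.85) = -6.61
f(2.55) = -37.70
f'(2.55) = -42.28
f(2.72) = -45.34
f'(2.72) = -47.68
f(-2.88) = 45.59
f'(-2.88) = -45.00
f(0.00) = 1.90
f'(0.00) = -1.26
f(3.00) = -60.02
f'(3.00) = -57.30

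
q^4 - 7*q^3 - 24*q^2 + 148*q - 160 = (q - 8)*(q - 2)^2*(q + 5)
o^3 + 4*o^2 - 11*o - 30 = (o - 3)*(o + 2)*(o + 5)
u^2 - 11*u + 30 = (u - 6)*(u - 5)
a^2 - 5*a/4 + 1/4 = (a - 1)*(a - 1/4)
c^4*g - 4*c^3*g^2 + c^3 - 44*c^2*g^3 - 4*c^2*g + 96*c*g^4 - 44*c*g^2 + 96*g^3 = (c - 8*g)*(c - 2*g)*(c + 6*g)*(c*g + 1)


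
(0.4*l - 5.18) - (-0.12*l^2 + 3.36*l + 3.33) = 0.12*l^2 - 2.96*l - 8.51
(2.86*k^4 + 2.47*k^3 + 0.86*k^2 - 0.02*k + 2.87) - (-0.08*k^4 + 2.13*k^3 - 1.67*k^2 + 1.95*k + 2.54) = 2.94*k^4 + 0.34*k^3 + 2.53*k^2 - 1.97*k + 0.33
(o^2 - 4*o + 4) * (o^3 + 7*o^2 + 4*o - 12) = o^5 + 3*o^4 - 20*o^3 + 64*o - 48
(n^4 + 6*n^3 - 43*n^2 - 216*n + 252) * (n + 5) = n^5 + 11*n^4 - 13*n^3 - 431*n^2 - 828*n + 1260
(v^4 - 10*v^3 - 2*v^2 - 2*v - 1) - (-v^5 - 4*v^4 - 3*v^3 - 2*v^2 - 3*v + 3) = v^5 + 5*v^4 - 7*v^3 + v - 4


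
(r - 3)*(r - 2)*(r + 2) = r^3 - 3*r^2 - 4*r + 12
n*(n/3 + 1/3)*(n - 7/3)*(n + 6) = n^4/3 + 14*n^3/9 - 31*n^2/9 - 14*n/3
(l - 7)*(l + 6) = l^2 - l - 42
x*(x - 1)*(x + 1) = x^3 - x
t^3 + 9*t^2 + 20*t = t*(t + 4)*(t + 5)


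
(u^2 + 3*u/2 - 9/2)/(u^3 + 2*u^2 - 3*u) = (u - 3/2)/(u*(u - 1))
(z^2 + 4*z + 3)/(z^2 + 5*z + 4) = (z + 3)/(z + 4)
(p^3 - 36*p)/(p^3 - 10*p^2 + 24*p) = (p + 6)/(p - 4)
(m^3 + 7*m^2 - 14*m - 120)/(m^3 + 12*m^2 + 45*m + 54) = (m^2 + m - 20)/(m^2 + 6*m + 9)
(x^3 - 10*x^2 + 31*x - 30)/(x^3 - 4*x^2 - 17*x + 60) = (x - 2)/(x + 4)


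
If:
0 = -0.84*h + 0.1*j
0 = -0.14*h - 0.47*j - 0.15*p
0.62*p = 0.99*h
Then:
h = 0.00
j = 0.00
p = 0.00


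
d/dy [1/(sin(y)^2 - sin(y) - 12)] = (1 - 2*sin(y))*cos(y)/(sin(y) + cos(y)^2 + 11)^2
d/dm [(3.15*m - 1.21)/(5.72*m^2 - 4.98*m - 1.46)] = (-18.018*m^2 + 13.8424*m - 10.6248)/(32.7184*m^4 - 56.9712*m^3 + 8.09800000000001*m^2 + 14.5416*m + 2.1316)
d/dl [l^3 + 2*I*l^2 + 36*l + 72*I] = 3*l^2 + 4*I*l + 36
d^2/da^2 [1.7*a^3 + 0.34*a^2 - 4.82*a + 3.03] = 10.2*a + 0.68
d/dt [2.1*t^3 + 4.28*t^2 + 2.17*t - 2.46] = 6.3*t^2 + 8.56*t + 2.17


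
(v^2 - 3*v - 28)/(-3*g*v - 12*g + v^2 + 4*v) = (v - 7)/(-3*g + v)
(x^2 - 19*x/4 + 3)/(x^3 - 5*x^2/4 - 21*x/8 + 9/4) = 2*(x - 4)/(2*x^2 - x - 6)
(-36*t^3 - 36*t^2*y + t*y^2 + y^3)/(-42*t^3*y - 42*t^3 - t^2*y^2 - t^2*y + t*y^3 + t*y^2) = (-6*t^2 - 5*t*y + y^2)/(t*(-7*t*y - 7*t + y^2 + y))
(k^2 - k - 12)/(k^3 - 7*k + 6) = (k - 4)/(k^2 - 3*k + 2)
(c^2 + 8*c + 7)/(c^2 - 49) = (c + 1)/(c - 7)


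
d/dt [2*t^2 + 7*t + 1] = 4*t + 7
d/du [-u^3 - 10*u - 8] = -3*u^2 - 10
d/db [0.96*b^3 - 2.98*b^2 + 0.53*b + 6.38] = 2.88*b^2 - 5.96*b + 0.53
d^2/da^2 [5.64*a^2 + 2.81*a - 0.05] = 11.2800000000000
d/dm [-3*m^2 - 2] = -6*m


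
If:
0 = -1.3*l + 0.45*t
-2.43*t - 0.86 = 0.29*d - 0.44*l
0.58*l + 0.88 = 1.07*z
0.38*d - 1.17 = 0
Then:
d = 3.08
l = -0.27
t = -0.77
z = 0.68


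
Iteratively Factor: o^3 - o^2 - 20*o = (o + 4)*(o^2 - 5*o) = (o - 5)*(o + 4)*(o)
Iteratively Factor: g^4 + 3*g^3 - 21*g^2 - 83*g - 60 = (g + 3)*(g^3 - 21*g - 20) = (g + 1)*(g + 3)*(g^2 - g - 20) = (g + 1)*(g + 3)*(g + 4)*(g - 5)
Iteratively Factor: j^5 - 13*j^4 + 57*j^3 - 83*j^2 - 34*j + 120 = (j - 5)*(j^4 - 8*j^3 + 17*j^2 + 2*j - 24) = (j - 5)*(j - 3)*(j^3 - 5*j^2 + 2*j + 8) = (j - 5)*(j - 3)*(j - 2)*(j^2 - 3*j - 4) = (j - 5)*(j - 3)*(j - 2)*(j + 1)*(j - 4)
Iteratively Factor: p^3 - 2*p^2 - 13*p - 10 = (p - 5)*(p^2 + 3*p + 2) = (p - 5)*(p + 1)*(p + 2)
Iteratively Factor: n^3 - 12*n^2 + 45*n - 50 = (n - 2)*(n^2 - 10*n + 25) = (n - 5)*(n - 2)*(n - 5)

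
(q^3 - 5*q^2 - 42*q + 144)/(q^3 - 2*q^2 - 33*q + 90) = (q - 8)/(q - 5)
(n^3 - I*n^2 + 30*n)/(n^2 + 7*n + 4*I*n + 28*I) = n*(n^2 - I*n + 30)/(n^2 + n*(7 + 4*I) + 28*I)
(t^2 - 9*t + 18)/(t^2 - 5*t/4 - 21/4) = 4*(t - 6)/(4*t + 7)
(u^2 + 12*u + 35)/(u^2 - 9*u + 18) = (u^2 + 12*u + 35)/(u^2 - 9*u + 18)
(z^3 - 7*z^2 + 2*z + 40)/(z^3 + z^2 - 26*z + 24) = (z^2 - 3*z - 10)/(z^2 + 5*z - 6)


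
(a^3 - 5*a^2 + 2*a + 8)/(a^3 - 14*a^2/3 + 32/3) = 3*(a + 1)/(3*a + 4)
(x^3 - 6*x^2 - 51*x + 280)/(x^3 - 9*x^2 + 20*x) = (x^2 - x - 56)/(x*(x - 4))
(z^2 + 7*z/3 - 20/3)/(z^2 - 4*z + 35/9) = 3*(z + 4)/(3*z - 7)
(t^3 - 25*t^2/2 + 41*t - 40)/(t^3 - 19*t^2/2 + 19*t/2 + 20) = (t - 2)/(t + 1)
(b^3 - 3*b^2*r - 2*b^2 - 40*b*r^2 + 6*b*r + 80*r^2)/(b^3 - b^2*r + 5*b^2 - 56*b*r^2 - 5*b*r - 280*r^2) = (b^2 + 5*b*r - 2*b - 10*r)/(b^2 + 7*b*r + 5*b + 35*r)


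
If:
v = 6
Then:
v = 6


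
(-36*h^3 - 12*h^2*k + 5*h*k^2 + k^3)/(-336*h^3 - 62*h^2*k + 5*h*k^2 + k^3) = (6*h^2 + h*k - k^2)/(56*h^2 + h*k - k^2)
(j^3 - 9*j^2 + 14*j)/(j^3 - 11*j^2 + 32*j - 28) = j/(j - 2)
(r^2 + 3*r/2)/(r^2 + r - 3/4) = 2*r/(2*r - 1)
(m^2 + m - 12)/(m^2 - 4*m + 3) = (m + 4)/(m - 1)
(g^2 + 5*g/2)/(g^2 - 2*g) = (g + 5/2)/(g - 2)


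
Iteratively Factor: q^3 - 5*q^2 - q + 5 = (q + 1)*(q^2 - 6*q + 5) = (q - 1)*(q + 1)*(q - 5)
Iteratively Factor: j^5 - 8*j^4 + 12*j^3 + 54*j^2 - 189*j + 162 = (j - 3)*(j^4 - 5*j^3 - 3*j^2 + 45*j - 54) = (j - 3)*(j + 3)*(j^3 - 8*j^2 + 21*j - 18) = (j - 3)^2*(j + 3)*(j^2 - 5*j + 6) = (j - 3)^2*(j - 2)*(j + 3)*(j - 3)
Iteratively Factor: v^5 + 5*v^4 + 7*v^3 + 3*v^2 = (v)*(v^4 + 5*v^3 + 7*v^2 + 3*v) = v*(v + 3)*(v^3 + 2*v^2 + v) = v*(v + 1)*(v + 3)*(v^2 + v) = v^2*(v + 1)*(v + 3)*(v + 1)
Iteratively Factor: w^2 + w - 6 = (w - 2)*(w + 3)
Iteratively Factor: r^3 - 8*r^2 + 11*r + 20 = (r + 1)*(r^2 - 9*r + 20) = (r - 4)*(r + 1)*(r - 5)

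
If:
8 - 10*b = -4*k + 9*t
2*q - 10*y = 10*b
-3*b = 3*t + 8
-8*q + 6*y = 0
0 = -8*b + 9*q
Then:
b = 0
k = -8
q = 0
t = -8/3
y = 0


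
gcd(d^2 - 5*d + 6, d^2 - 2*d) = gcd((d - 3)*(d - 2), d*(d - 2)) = d - 2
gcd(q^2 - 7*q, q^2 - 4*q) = q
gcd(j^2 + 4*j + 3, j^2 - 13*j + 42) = 1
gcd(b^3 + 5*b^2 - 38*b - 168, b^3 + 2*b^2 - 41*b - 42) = b^2 + b - 42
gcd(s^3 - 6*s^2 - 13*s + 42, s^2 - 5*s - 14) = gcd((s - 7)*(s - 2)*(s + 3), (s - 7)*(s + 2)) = s - 7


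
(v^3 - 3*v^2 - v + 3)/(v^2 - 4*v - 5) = (v^2 - 4*v + 3)/(v - 5)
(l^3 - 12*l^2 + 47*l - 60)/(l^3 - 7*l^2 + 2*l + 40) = (l - 3)/(l + 2)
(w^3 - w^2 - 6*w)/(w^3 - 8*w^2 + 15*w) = (w + 2)/(w - 5)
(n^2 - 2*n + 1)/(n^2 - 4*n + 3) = (n - 1)/(n - 3)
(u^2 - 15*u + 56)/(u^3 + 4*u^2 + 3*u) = (u^2 - 15*u + 56)/(u*(u^2 + 4*u + 3))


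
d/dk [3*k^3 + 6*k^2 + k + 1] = 9*k^2 + 12*k + 1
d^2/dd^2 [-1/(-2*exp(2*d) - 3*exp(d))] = (-(2*exp(d) + 3)*(8*exp(d) + 3) + 2*(4*exp(d) + 3)^2)*exp(-d)/(2*exp(d) + 3)^3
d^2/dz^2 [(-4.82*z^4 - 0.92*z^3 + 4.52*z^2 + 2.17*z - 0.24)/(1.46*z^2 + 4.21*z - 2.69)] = (-20.548624*z^6 - 177.759672*z^5 - 399.000564*z^4 + 787.223408*z^3 - 252.580992*z^2 + 2.340372*z + 104.17169)/(3.112136*z^6 + 26.922108*z^5 + 60.429546*z^4 - 24.587663*z^3 - 111.339369*z^2 + 91.391943*z - 19.465109)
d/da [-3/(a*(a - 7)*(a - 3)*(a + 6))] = 6*(2*a^3 - 6*a^2 - 39*a + 63)/(a^2*(a^6 - 8*a^5 - 62*a^4 + 564*a^3 + 513*a^2 - 9828*a + 15876))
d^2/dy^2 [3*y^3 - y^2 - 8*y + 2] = 18*y - 2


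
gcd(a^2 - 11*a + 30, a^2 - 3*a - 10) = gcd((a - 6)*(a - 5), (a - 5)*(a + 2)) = a - 5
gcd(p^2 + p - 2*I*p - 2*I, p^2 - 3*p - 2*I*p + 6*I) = p - 2*I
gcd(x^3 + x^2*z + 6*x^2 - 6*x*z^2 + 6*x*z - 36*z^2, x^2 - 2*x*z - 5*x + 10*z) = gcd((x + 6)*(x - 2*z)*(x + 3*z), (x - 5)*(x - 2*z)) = x - 2*z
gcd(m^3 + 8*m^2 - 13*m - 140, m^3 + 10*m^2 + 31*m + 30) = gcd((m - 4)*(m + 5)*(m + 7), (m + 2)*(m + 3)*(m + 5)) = m + 5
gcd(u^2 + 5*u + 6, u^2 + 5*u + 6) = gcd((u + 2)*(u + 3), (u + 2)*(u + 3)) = u^2 + 5*u + 6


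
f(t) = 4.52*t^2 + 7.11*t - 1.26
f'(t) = 9.04*t + 7.11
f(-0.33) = -3.11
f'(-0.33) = 4.13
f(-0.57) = -3.84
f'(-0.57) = 1.96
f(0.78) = 7.04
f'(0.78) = 14.16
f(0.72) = 6.20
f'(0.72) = 13.62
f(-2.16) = 4.47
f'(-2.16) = -12.42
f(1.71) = 24.12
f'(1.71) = 22.57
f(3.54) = 80.55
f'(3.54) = 39.11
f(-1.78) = 0.41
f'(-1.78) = -8.98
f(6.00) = 204.12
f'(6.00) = 61.35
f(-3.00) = 18.09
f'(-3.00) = -20.01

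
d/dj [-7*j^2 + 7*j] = 7 - 14*j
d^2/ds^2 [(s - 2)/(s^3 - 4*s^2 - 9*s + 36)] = 2*((s - 2)*(-3*s^2 + 8*s + 9)^2 + (-3*s^2 + 8*s - (s - 2)*(3*s - 4) + 9)*(s^3 - 4*s^2 - 9*s + 36))/(s^3 - 4*s^2 - 9*s + 36)^3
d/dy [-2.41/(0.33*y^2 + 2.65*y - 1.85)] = (1.5906*y + 6.3865)/(0.33*y^2 + 2.65*y - 1.85)^2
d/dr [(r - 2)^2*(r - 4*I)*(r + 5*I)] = 4*r^3 + 3*r^2*(-4 + I) + 8*r*(6 - I) - 80 + 4*I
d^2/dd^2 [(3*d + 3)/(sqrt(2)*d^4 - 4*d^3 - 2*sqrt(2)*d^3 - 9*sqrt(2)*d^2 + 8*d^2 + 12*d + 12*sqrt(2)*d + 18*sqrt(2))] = 6*(6*d^4 - 24*d^3 - 16*sqrt(2)*d^3 + 33*d^2 + 54*sqrt(2)*d^2 - 72*d - 18*sqrt(2)*d - 36*sqrt(2) + 162)/(sqrt(2)*d^9 - 9*sqrt(2)*d^8 - 12*d^8 + 33*sqrt(2)*d^7 + 108*d^7 - 212*d^6 - 81*sqrt(2)*d^6 - 684*d^5 + 126*sqrt(2)*d^5 + 162*sqrt(2)*d^4 + 2592*d^4 - 1188*sqrt(2)*d^3 + 864*d^3 - 11664*d^2 + 2916*sqrt(2)*d^2 - 5832*sqrt(2)*d + 11664*d + 5832*sqrt(2))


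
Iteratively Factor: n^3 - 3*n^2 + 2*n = (n - 2)*(n^2 - n) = (n - 2)*(n - 1)*(n)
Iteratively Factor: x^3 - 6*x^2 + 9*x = (x)*(x^2 - 6*x + 9) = x*(x - 3)*(x - 3)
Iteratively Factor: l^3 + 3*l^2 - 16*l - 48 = (l - 4)*(l^2 + 7*l + 12) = (l - 4)*(l + 4)*(l + 3)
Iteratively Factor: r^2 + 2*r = (r + 2)*(r)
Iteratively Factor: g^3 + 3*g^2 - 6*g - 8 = (g + 4)*(g^2 - g - 2) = (g + 1)*(g + 4)*(g - 2)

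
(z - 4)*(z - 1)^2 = z^3 - 6*z^2 + 9*z - 4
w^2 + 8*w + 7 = (w + 1)*(w + 7)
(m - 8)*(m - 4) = m^2 - 12*m + 32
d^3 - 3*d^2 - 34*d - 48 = (d - 8)*(d + 2)*(d + 3)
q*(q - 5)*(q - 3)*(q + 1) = q^4 - 7*q^3 + 7*q^2 + 15*q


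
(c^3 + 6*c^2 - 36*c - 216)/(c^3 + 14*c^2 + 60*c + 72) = (c - 6)/(c + 2)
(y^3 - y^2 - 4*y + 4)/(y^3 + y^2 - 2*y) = (y - 2)/y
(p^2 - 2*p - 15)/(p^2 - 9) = (p - 5)/(p - 3)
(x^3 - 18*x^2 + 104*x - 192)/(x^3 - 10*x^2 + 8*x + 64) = (x - 6)/(x + 2)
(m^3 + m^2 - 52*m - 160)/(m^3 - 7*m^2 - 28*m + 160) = (m + 4)/(m - 4)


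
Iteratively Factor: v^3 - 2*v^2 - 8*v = (v + 2)*(v^2 - 4*v) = v*(v + 2)*(v - 4)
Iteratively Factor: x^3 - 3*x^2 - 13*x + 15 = (x + 3)*(x^2 - 6*x + 5) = (x - 1)*(x + 3)*(x - 5)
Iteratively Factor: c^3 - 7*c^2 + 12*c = (c - 3)*(c^2 - 4*c) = c*(c - 3)*(c - 4)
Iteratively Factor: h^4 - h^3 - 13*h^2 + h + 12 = (h + 1)*(h^3 - 2*h^2 - 11*h + 12) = (h - 4)*(h + 1)*(h^2 + 2*h - 3) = (h - 4)*(h + 1)*(h + 3)*(h - 1)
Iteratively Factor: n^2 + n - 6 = (n - 2)*(n + 3)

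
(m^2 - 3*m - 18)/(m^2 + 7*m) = (m^2 - 3*m - 18)/(m*(m + 7))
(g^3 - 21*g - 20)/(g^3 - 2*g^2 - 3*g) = (g^2 - g - 20)/(g*(g - 3))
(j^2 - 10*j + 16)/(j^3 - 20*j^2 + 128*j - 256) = (j - 2)/(j^2 - 12*j + 32)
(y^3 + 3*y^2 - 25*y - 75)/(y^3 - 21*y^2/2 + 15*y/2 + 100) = 2*(y^2 + 8*y + 15)/(2*y^2 - 11*y - 40)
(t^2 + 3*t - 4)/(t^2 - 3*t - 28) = (t - 1)/(t - 7)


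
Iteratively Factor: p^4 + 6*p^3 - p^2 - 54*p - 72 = (p + 2)*(p^3 + 4*p^2 - 9*p - 36) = (p + 2)*(p + 4)*(p^2 - 9) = (p + 2)*(p + 3)*(p + 4)*(p - 3)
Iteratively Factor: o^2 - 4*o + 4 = (o - 2)*(o - 2)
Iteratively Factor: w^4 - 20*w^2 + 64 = (w - 2)*(w^3 + 2*w^2 - 16*w - 32) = (w - 2)*(w + 2)*(w^2 - 16) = (w - 4)*(w - 2)*(w + 2)*(w + 4)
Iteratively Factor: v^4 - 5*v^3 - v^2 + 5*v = (v - 5)*(v^3 - v) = (v - 5)*(v + 1)*(v^2 - v) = v*(v - 5)*(v + 1)*(v - 1)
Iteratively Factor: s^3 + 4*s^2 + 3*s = (s)*(s^2 + 4*s + 3) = s*(s + 3)*(s + 1)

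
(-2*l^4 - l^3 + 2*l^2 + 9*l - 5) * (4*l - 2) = -8*l^5 + 10*l^3 + 32*l^2 - 38*l + 10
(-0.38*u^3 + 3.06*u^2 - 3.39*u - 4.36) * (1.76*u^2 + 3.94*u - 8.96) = -0.6688*u^5 + 3.8884*u^4 + 9.4948*u^3 - 48.4478*u^2 + 13.196*u + 39.0656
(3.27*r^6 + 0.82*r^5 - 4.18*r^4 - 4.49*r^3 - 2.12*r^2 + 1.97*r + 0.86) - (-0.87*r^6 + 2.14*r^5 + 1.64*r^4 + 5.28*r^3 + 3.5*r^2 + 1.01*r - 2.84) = 4.14*r^6 - 1.32*r^5 - 5.82*r^4 - 9.77*r^3 - 5.62*r^2 + 0.96*r + 3.7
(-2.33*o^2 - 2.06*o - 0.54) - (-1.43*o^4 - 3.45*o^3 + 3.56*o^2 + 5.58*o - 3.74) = 1.43*o^4 + 3.45*o^3 - 5.89*o^2 - 7.64*o + 3.2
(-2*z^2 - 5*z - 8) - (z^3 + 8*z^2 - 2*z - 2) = -z^3 - 10*z^2 - 3*z - 6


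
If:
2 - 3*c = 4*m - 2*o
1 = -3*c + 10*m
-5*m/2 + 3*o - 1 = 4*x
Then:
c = 80*x/111 + 73/111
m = 8*x/37 + 11/37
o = 56*x/37 + 43/74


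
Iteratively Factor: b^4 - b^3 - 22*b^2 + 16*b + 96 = (b - 3)*(b^3 + 2*b^2 - 16*b - 32) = (b - 3)*(b + 2)*(b^2 - 16) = (b - 3)*(b + 2)*(b + 4)*(b - 4)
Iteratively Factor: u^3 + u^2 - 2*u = (u + 2)*(u^2 - u) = u*(u + 2)*(u - 1)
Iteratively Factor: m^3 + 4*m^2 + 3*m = (m)*(m^2 + 4*m + 3) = m*(m + 1)*(m + 3)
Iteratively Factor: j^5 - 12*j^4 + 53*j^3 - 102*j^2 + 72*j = (j)*(j^4 - 12*j^3 + 53*j^2 - 102*j + 72) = j*(j - 3)*(j^3 - 9*j^2 + 26*j - 24) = j*(j - 3)^2*(j^2 - 6*j + 8) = j*(j - 4)*(j - 3)^2*(j - 2)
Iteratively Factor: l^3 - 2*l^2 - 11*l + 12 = (l - 4)*(l^2 + 2*l - 3) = (l - 4)*(l + 3)*(l - 1)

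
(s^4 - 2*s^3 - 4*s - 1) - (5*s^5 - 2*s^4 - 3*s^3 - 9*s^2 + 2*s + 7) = -5*s^5 + 3*s^4 + s^3 + 9*s^2 - 6*s - 8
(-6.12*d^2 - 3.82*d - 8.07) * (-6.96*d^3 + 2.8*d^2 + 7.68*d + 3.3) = 42.5952*d^5 + 9.4512*d^4 - 1.53039999999999*d^3 - 72.1296*d^2 - 74.5836*d - 26.631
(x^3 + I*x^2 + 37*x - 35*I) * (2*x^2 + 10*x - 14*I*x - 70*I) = 2*x^5 + 10*x^4 - 12*I*x^4 + 88*x^3 - 60*I*x^3 + 440*x^2 - 588*I*x^2 - 490*x - 2940*I*x - 2450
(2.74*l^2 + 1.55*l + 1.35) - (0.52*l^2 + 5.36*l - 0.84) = 2.22*l^2 - 3.81*l + 2.19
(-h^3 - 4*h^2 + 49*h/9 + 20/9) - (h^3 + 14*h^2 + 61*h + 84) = -2*h^3 - 18*h^2 - 500*h/9 - 736/9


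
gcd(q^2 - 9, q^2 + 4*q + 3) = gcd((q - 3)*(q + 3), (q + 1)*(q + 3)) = q + 3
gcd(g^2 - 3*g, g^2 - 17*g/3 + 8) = g - 3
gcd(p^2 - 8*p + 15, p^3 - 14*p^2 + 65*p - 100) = p - 5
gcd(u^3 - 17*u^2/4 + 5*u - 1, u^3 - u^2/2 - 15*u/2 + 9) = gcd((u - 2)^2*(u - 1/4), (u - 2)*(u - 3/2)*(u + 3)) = u - 2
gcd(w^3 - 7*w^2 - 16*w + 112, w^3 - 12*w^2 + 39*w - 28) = w^2 - 11*w + 28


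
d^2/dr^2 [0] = 0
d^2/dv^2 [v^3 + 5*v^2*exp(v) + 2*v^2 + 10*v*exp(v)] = 5*v^2*exp(v) + 30*v*exp(v) + 6*v + 30*exp(v) + 4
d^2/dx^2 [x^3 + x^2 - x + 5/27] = 6*x + 2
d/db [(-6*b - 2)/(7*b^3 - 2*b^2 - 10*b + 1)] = 2*(42*b^3 + 15*b^2 - 4*b - 13)/(49*b^6 - 28*b^5 - 136*b^4 + 54*b^3 + 96*b^2 - 20*b + 1)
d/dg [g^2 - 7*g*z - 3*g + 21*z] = 2*g - 7*z - 3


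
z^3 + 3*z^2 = z^2*(z + 3)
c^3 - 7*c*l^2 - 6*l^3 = (c - 3*l)*(c + l)*(c + 2*l)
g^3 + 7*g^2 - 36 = (g - 2)*(g + 3)*(g + 6)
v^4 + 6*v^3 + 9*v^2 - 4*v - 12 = (v - 1)*(v + 2)^2*(v + 3)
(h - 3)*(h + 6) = h^2 + 3*h - 18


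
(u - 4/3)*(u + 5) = u^2 + 11*u/3 - 20/3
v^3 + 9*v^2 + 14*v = v*(v + 2)*(v + 7)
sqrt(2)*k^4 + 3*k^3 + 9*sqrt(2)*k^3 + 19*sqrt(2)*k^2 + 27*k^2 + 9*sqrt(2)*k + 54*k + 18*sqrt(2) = (k + 3)*(k + 6)*(k + sqrt(2))*(sqrt(2)*k + 1)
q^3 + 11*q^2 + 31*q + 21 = (q + 1)*(q + 3)*(q + 7)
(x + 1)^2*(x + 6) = x^3 + 8*x^2 + 13*x + 6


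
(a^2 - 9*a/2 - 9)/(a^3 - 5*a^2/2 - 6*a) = (a - 6)/(a*(a - 4))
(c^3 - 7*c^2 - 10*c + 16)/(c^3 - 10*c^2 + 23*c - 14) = (c^2 - 6*c - 16)/(c^2 - 9*c + 14)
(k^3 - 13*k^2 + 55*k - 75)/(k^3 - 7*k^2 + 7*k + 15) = (k - 5)/(k + 1)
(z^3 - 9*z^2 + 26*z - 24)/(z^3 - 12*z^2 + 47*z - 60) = (z - 2)/(z - 5)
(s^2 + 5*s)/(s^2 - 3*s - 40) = s/(s - 8)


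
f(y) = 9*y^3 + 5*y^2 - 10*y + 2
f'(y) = 27*y^2 + 10*y - 10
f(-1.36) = 2.21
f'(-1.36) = 26.34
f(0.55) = -0.49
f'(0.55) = 3.67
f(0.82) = 2.12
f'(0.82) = 16.35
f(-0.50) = 7.12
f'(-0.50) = -8.25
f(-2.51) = -83.72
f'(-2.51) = 135.00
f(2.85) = 222.45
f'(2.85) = 237.81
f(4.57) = 919.72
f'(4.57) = 599.59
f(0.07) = 1.33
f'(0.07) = -9.17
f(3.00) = 260.00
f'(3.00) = 263.00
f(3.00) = 260.00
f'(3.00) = 263.00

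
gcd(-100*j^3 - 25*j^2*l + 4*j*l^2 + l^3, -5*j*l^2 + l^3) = 5*j - l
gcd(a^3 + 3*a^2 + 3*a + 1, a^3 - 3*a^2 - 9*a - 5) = a^2 + 2*a + 1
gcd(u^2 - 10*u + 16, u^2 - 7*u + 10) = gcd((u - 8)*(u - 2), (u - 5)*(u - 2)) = u - 2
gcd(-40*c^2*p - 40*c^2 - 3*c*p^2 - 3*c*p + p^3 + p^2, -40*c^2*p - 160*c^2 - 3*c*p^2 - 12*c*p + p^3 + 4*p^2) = -40*c^2 - 3*c*p + p^2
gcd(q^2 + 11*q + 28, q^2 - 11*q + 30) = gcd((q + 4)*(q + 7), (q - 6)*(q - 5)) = 1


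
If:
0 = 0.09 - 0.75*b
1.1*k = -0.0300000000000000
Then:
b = 0.12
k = -0.03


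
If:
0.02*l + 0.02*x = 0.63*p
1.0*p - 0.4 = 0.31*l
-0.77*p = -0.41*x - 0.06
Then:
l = -1.47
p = -0.05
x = -0.25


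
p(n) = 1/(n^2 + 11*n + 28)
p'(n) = (-2*n - 11)/(n^2 + 11*n + 28)^2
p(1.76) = 0.02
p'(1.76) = -0.01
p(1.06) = 0.02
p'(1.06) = -0.01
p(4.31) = 0.01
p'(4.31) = -0.00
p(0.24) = 0.03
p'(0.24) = -0.01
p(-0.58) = 0.05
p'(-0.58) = -0.02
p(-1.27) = 0.06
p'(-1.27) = -0.03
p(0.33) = 0.03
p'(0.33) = -0.01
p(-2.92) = 0.23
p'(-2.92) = -0.27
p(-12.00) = 0.02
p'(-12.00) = 0.01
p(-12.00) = 0.02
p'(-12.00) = 0.01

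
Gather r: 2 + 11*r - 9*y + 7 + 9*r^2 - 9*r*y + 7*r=9*r^2 + r*(18 - 9*y) - 9*y + 9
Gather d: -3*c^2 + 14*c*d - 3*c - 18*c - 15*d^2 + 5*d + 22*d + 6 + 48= -3*c^2 - 21*c - 15*d^2 + d*(14*c + 27) + 54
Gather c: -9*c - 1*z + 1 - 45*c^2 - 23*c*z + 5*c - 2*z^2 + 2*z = -45*c^2 + c*(-23*z - 4) - 2*z^2 + z + 1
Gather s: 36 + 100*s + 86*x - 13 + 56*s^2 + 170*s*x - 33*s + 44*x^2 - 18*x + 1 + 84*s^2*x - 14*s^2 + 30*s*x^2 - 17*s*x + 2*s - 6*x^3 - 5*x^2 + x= s^2*(84*x + 42) + s*(30*x^2 + 153*x + 69) - 6*x^3 + 39*x^2 + 69*x + 24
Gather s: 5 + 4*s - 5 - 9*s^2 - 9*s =-9*s^2 - 5*s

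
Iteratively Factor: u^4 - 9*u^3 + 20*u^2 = (u)*(u^3 - 9*u^2 + 20*u) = u^2*(u^2 - 9*u + 20) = u^2*(u - 5)*(u - 4)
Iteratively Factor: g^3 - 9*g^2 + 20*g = (g)*(g^2 - 9*g + 20) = g*(g - 4)*(g - 5)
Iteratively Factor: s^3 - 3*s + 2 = (s + 2)*(s^2 - 2*s + 1) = (s - 1)*(s + 2)*(s - 1)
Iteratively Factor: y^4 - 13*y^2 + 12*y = (y + 4)*(y^3 - 4*y^2 + 3*y) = (y - 1)*(y + 4)*(y^2 - 3*y) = (y - 3)*(y - 1)*(y + 4)*(y)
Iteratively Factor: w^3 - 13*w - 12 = (w - 4)*(w^2 + 4*w + 3) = (w - 4)*(w + 1)*(w + 3)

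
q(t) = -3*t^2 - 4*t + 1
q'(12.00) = -76.00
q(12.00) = -479.00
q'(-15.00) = 86.00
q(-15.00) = -614.00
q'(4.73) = -32.38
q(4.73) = -85.04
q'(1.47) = -12.82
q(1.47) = -11.36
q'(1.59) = -13.54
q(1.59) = -12.94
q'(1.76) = -14.56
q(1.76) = -15.33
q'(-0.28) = -2.32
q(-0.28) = 1.88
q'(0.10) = -4.60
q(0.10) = 0.57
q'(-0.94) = 1.64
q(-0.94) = 2.11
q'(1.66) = -13.96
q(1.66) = -13.91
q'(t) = -6*t - 4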